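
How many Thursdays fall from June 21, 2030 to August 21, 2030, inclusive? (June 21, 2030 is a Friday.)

June 21, 2030 is a Friday; the first Thursday on or after it is June 27, 2030 (6 days later).
From June 27, 2030 to August 21, 2030: 3 + 31 + 21 = 55 days (rest of June, July, August).
55 ÷ 7 = 7 full weeks with remainder 6, so 7 more Thursdays after the first → 8.

8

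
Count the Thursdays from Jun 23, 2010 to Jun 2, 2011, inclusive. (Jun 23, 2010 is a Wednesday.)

Jun 23, 2010 is a Wednesday; the first Thursday on or after it is Jun 24, 2010 (1 day later).
From Jun 24, 2010 to Jun 2, 2011: 190 + 153 = 343 days (rest of 2010, to Jun 2, 2011 in 2011).
343 ÷ 7 = 49 full weeks with remainder 0, so 49 more Thursdays after the first → 50.

50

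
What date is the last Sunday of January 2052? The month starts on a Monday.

January 28, 2052

January 2052 begins on a Monday, so the first Sunday is January 7 (6 days later).
January 2052 has 31 days. Adding weeks: 7, 14, 21, 28 — the last one ≤ 31 is the 28th.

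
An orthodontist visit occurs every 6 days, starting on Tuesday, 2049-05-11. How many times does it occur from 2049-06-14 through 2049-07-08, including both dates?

4

Occurrences land 6·i days after 2049-05-11 for i = 0, 1, 2, …
2049-06-14 is 34 days after the start; 34 ÷ 6 = 5 remainder 4; since the remainder is 4, round up to i = 6. First occurrence in the window: #7 on 2049-06-16 (6×6 = 36 days in).
2049-07-08 is 58 days after the start; 58 ÷ 6 = 9 remainder 4. Last occurrence in the window: #10 on 2049-07-04.
Occurrences #7 through #10: 4 in total.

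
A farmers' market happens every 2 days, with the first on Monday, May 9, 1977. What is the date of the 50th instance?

Aug 15, 1977

The 50th occurrence is 49 intervals after the first: 49 × 2 = 98 days after May 9, 1977.
May has 31 days — 22 days to the end of May leaves 76.
Jun has 30 days (46 left).
Jul has 31 days (15 left).
15 days into Aug → Aug 15, 1977.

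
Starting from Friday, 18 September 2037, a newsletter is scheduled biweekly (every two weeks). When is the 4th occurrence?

The 4th occurrence is 3 intervals after the first: 3 × 14 = 42 days after 18 September 2037.
September has 30 days — 12 days to the end of September leaves 30.
30 days into October → 30 October 2037.

30 October 2037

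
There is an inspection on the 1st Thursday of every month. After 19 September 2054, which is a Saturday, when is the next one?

1 October 2054

September 2054 starts on a Tuesday, so its 1st Thursday is 3 September 2054 (2 days in).
That is not after 19 September 2054, so look at October 2054.
October 2054 starts on a Thursday, so its 1st Thursday is 1 October 2054.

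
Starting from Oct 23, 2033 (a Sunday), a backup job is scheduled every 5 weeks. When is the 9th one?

Jul 30, 2034

The 9th occurrence is 8 intervals after the first: 8 × 35 = 280 days after Oct 23, 2033.
Oct has 31 days — 8 days to the end of Oct leaves 272.
Nov has 30 days (242 left).
Dec has 31 days (211 left).
Jan has 31 days (180 left).
Feb has 28 days (152 left).
Mar has 31 days (121 left).
Apr has 30 days (91 left).
May has 31 days (60 left).
Jun has 30 days (30 left).
30 days into Jul → Jul 30, 2034.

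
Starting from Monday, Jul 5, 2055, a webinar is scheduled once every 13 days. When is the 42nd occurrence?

Dec 19, 2056

The 42nd occurrence is 41 intervals after the first: 41 × 13 = 533 days after Jul 5, 2055.
Jul has 31 days — 26 days to the end of Jul leaves 507.
From end of Jul to end of 2055 is 153 days (354 left).
Jan has 31 days (323 left).
Feb has 29 days (294 left).
Mar has 31 days (263 left).
Apr has 30 days (233 left).
May has 31 days (202 left).
Jun has 30 days (172 left).
Jul has 31 days (141 left).
Aug has 31 days (110 left).
Sep has 30 days (80 left).
Oct has 31 days (49 left).
Nov has 30 days (19 left).
19 days into Dec → Dec 19, 2056.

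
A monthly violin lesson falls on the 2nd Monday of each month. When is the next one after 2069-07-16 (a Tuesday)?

July 2069 starts on a Monday; its first Monday is the 1st, so the 2nd Monday is the 8th — 2069-07-08.
That is not after 2069-07-16, so look at August 2069.
August 2069 starts on a Thursday; its first Monday is the 5th, so the 2nd Monday is the 12th — 2069-08-12.

2069-08-12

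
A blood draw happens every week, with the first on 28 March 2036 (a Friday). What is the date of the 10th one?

30 May 2036

The 10th occurrence is 9 intervals after the first: 9 × 7 = 63 days after 28 March 2036.
March has 31 days — 3 days to the end of March leaves 60.
April has 30 days (30 left).
30 days into May → 30 May 2036.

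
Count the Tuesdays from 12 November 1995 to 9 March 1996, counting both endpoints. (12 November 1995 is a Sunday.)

17

12 November 1995 is a Sunday; the first Tuesday on or after it is 14 November 1995 (2 days later).
From 14 November 1995 to 9 March 1996: 16 + 31 + 31 + 29 + 9 = 116 days (rest of November, December, January, February, March).
116 ÷ 7 = 16 full weeks with remainder 4, so 16 more Tuesdays after the first → 17.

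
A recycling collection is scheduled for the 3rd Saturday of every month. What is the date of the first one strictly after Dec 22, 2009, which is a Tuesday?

Jan 16, 2010

Dec 2009 starts on a Tuesday; its first Saturday is the 5th, so the 3rd Saturday is the 19th — Dec 19, 2009.
That is not after Dec 22, 2009, so look at Jan 2010.
Jan 2010 starts on a Friday; its first Saturday is the 2nd, so the 3rd Saturday is the 16th — Jan 16, 2010.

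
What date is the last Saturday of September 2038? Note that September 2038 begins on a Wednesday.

September 2038 begins on a Wednesday, so the first Saturday is September 4 (3 days later).
September 2038 has 30 days. Adding weeks: 4, 11, 18, 25 — the last one ≤ 30 is the 25th.

25 September 2038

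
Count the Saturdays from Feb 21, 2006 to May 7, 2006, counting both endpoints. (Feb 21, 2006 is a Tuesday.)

Feb 21, 2006 is a Tuesday; the first Saturday on or after it is Feb 25, 2006 (4 days later).
From Feb 25, 2006 to May 7, 2006: 3 + 31 + 30 + 7 = 71 days (rest of Feb, Mar, Apr, May).
71 ÷ 7 = 10 full weeks with remainder 1, so 10 more Saturdays after the first → 11.

11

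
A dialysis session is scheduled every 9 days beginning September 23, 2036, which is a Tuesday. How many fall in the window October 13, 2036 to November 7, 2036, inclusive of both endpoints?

3

Occurrences land 9·i days after September 23, 2036 for i = 0, 1, 2, …
October 13, 2036 is 20 days after the start; 20 ÷ 9 = 2 remainder 2; since the remainder is 2, round up to i = 3. First occurrence in the window: #4 on October 20, 2036 (3×9 = 27 days in).
November 7, 2036 is 45 days after the start; 45 ÷ 9 = 5 remainder 0. Last occurrence in the window: #6 on November 7, 2036.
Occurrences #4 through #6: 3 in total.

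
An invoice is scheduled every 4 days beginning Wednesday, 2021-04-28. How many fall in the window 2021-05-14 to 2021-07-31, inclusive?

Occurrences land 4·i days after 2021-04-28 for i = 0, 1, 2, …
2021-05-14 is 16 days after the start; 16 ÷ 4 = 4 remainder 0. First occurrence in the window: #5 on 2021-05-14 (4×4 = 16 days in).
2021-07-31 is 94 days after the start; 94 ÷ 4 = 23 remainder 2. Last occurrence in the window: #24 on 2021-07-29.
Occurrences #5 through #24: 20 in total.

20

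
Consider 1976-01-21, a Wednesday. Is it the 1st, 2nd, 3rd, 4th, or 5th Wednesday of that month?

Day 21 falls in week ⌈21/7⌉ of the month.
Days 1–7 hold the 1st Wednesday, 8–14 the 2nd, 15–21 the 3rd, 22–28 the 4th, 29–31 the 5th.
21 is in the range for the 3rd.

3rd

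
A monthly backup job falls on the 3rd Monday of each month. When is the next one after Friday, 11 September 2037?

September 2037 starts on a Tuesday; its first Monday is the 7th, so the 3rd Monday is the 21st — 21 September 2037.
21 September 2037 is after 11 September 2037, so that is the next one.

21 September 2037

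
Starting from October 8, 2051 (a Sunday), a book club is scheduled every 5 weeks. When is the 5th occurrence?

The 5th occurrence is 4 intervals after the first: 4 × 35 = 140 days after October 8, 2051.
October has 31 days — 23 days to the end of October leaves 117.
November has 30 days (87 left).
December has 31 days (56 left).
January has 31 days (25 left).
25 days into February → February 25, 2052.

February 25, 2052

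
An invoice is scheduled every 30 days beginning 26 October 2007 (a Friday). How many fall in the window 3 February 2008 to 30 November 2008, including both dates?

10

Occurrences land 30·i days after 26 October 2007 for i = 0, 1, 2, …
3 February 2008 is 100 days after the start; 100 ÷ 30 = 3 remainder 10; since the remainder is 10, round up to i = 4. First occurrence in the window: #5 on 23 February 2008 (4×30 = 120 days in).
30 November 2008 is 401 days after the start; 401 ÷ 30 = 13 remainder 11. Last occurrence in the window: #14 on 19 November 2008.
Occurrences #5 through #14: 10 in total.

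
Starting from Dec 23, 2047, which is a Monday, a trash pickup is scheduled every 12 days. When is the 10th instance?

Apr 9, 2048

The 10th occurrence is 9 intervals after the first: 9 × 12 = 108 days after Dec 23, 2047.
Dec has 31 days — 8 days to the end of Dec leaves 100.
Jan has 31 days (69 left).
Feb has 29 days (40 left).
Mar has 31 days (9 left).
9 days into Apr → Apr 9, 2048.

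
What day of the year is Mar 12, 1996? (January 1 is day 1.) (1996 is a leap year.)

72

Days in months before Mar: 31 + 29 = 60.
Plus 12 days into Mar → day 72.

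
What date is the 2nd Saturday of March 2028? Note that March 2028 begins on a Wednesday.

March 2028 begins on a Wednesday, so the first Saturday is March 4 (3 days later).
The 2nd Saturday is 1 weeks later: 4 + 7 = 11.

11 March 2028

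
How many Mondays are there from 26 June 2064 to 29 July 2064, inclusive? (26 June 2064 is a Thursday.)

5

26 June 2064 is a Thursday; the first Monday on or after it is 30 June 2064 (4 days later).
From 30 June 2064 to 29 July 2064: 0 + 29 = 29 days (rest of June, July).
29 ÷ 7 = 4 full weeks with remainder 1, so 4 more Mondays after the first → 5.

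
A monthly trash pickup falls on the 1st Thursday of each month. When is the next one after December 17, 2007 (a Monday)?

December 2007 starts on a Saturday, so its 1st Thursday is December 6, 2007 (5 days in).
That is not after December 17, 2007, so look at January 2008.
January 2008 starts on a Tuesday, so its 1st Thursday is January 3, 2008 (2 days in).

January 3, 2008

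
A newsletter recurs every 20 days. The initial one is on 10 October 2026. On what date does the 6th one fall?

The 6th occurrence is 5 intervals after the first: 5 × 20 = 100 days after 10 October 2026.
October has 31 days — 21 days to the end of October leaves 79.
November has 30 days (49 left).
December has 31 days (18 left).
18 days into January → 18 January 2027.

18 January 2027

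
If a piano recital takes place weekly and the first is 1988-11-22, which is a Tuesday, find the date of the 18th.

1989-03-21

The 18th occurrence is 17 intervals after the first: 17 × 7 = 119 days after 1988-11-22.
November has 30 days — 8 days to the end of November leaves 111.
December has 31 days (80 left).
January has 31 days (49 left).
February has 28 days (21 left).
21 days into March → 1989-03-21.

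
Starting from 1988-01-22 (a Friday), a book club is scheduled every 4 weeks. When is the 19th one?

1989-06-09

The 19th occurrence is 18 intervals after the first: 18 × 28 = 504 days after 1988-01-22.
January has 31 days — 9 days to the end of January leaves 495.
From end of January to end of 1988 is 335 days (160 left).
January has 31 days (129 left).
February has 28 days (101 left).
March has 31 days (70 left).
April has 30 days (40 left).
May has 31 days (9 left).
9 days into June → 1989-06-09.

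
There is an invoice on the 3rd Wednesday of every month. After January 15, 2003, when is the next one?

February 19, 2003

January 2003 starts on a Wednesday; its first Wednesday is the 1st, so the 3rd Wednesday is the 15th — January 15, 2003.
That is not after January 15, 2003, so look at February 2003.
February 2003 starts on a Saturday; its first Wednesday is the 5th, so the 3rd Wednesday is the 19th — February 19, 2003.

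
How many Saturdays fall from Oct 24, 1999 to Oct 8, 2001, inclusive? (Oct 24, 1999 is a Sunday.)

Oct 24, 1999 is a Sunday; the first Saturday on or after it is Oct 30, 1999 (6 days later).
From Oct 30, 1999 to Oct 8, 2001: 62 + 366 + 281 = 709 days (rest of 1999, 2000, to Oct 8, 2001 in 2001).
709 ÷ 7 = 101 full weeks with remainder 2, so 101 more Saturdays after the first → 102.

102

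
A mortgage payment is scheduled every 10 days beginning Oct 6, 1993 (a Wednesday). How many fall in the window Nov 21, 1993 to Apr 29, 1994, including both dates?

16

Occurrences land 10·i days after Oct 6, 1993 for i = 0, 1, 2, …
Nov 21, 1993 is 46 days after the start; 46 ÷ 10 = 4 remainder 6; since the remainder is 6, round up to i = 5. First occurrence in the window: #6 on Nov 25, 1993 (5×10 = 50 days in).
Apr 29, 1994 is 205 days after the start; 205 ÷ 10 = 20 remainder 5. Last occurrence in the window: #21 on Apr 24, 1994.
Occurrences #6 through #21: 16 in total.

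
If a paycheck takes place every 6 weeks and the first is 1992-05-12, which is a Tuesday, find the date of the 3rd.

1992-08-04

The 3rd occurrence is 2 intervals after the first: 2 × 42 = 84 days after 1992-05-12.
May has 31 days — 19 days to the end of May leaves 65.
June has 30 days (35 left).
July has 31 days (4 left).
4 days into August → 1992-08-04.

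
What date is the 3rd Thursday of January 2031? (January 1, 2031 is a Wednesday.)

16 January 2031

January 2031 begins on a Wednesday, so the first Thursday is January 2 (1 day later).
The 3rd Thursday is 2 weeks later: 2 + 14 = 16.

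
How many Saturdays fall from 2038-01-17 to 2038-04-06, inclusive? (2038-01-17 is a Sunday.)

11

2038-01-17 is a Sunday; the first Saturday on or after it is 2038-01-23 (6 days later).
From 2038-01-23 to 2038-04-06: 8 + 28 + 31 + 6 = 73 days (rest of January, February, March, April).
73 ÷ 7 = 10 full weeks with remainder 3, so 10 more Saturdays after the first → 11.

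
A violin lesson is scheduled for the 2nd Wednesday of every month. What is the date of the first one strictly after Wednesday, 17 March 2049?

March 2049 starts on a Monday; its first Wednesday is the 3rd, so the 2nd Wednesday is the 10th — 10 March 2049.
That is not after 17 March 2049, so look at April 2049.
April 2049 starts on a Thursday; its first Wednesday is the 7th, so the 2nd Wednesday is the 14th — 14 April 2049.

14 April 2049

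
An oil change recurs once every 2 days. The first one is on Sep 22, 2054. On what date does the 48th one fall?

The 48th occurrence is 47 intervals after the first: 47 × 2 = 94 days after Sep 22, 2054.
Sep has 30 days — 8 days to the end of Sep leaves 86.
Oct has 31 days (55 left).
Nov has 30 days (25 left).
25 days into Dec → Dec 25, 2054.

Dec 25, 2054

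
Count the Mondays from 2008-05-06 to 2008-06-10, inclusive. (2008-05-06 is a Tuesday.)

5

2008-05-06 is a Tuesday; the first Monday on or after it is 2008-05-12 (6 days later).
From 2008-05-12 to 2008-06-10: 19 + 10 = 29 days (rest of May, June).
29 ÷ 7 = 4 full weeks with remainder 1, so 4 more Mondays after the first → 5.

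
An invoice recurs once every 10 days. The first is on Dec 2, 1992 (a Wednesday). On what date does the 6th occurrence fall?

The 6th occurrence is 5 intervals after the first: 5 × 10 = 50 days after Dec 2, 1992.
Dec has 31 days — 29 days to the end of Dec leaves 21.
21 days into Jan → Jan 21, 1993.

Jan 21, 1993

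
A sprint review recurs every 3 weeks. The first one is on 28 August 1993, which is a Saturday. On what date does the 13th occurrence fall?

The 13th occurrence is 12 intervals after the first: 12 × 21 = 252 days after 28 August 1993.
August has 31 days — 3 days to the end of August leaves 249.
September has 30 days (219 left).
October has 31 days (188 left).
November has 30 days (158 left).
December has 31 days (127 left).
January has 31 days (96 left).
February has 28 days (68 left).
March has 31 days (37 left).
April has 30 days (7 left).
7 days into May → 7 May 1994.

7 May 1994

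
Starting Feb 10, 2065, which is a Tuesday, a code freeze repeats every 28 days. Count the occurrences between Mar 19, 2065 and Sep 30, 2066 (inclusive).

20

Occurrences land 28·i days after Feb 10, 2065 for i = 0, 1, 2, …
Mar 19, 2065 is 37 days after the start; 37 ÷ 28 = 1 remainder 9; since the remainder is 9, round up to i = 2. First occurrence in the window: #3 on Apr 7, 2065 (2×28 = 56 days in).
Sep 30, 2066 is 597 days after the start; 597 ÷ 28 = 21 remainder 9. Last occurrence in the window: #22 on Sep 21, 2066.
Occurrences #3 through #22: 20 in total.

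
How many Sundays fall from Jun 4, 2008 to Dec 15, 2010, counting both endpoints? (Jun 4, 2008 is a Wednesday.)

132

Jun 4, 2008 is a Wednesday; the first Sunday on or after it is Jun 8, 2008 (4 days later).
From Jun 8, 2008 to Dec 15, 2010: 206 + 365 + 349 = 920 days (rest of 2008, 2009, to Dec 15, 2010 in 2010).
920 ÷ 7 = 131 full weeks with remainder 3, so 131 more Sundays after the first → 132.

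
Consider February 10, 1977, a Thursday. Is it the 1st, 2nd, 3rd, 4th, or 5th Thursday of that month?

Day 10 falls in week ⌈10/7⌉ of the month.
Days 1–7 hold the 1st Thursday, 8–14 the 2nd, 15–21 the 3rd, 22–28 the 4th, 29–31 the 5th.
10 is in the range for the 2nd.

2nd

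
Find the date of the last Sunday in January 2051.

January 29, 2051

The first Sunday of January 2051 is January 1.
January 2051 has 31 days. Adding weeks: 1, 8, 15, 22, 29 — the last one ≤ 31 is the 29th.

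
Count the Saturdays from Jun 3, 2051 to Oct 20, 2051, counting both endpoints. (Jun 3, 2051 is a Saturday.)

20

Jun 3, 2051 is a Saturday; the first Saturday on or after it is Jun 3, 2051.
From Jun 3, 2051 to Oct 20, 2051: 27 + 31 + 31 + 30 + 20 = 139 days (rest of Jun, Jul, Aug, Sep, Oct).
139 ÷ 7 = 19 full weeks with remainder 6, so 19 more Saturdays after the first → 20.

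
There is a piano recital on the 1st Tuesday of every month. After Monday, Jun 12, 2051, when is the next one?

Jun 2051 starts on a Thursday, so its 1st Tuesday is Jun 6, 2051 (5 days in).
That is not after Jun 12, 2051, so look at Jul 2051.
Jul 2051 starts on a Saturday, so its 1st Tuesday is Jul 4, 2051 (3 days in).

Jul 4, 2051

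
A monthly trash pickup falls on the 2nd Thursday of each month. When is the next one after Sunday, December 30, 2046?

December 2046 starts on a Saturday; its first Thursday is the 6th, so the 2nd Thursday is the 13th — December 13, 2046.
That is not after December 30, 2046, so look at January 2047.
January 2047 starts on a Tuesday; its first Thursday is the 3rd, so the 2nd Thursday is the 10th — January 10, 2047.

January 10, 2047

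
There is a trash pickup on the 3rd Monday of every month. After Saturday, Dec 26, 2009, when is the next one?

Dec 2009 starts on a Tuesday; its first Monday is the 7th, so the 3rd Monday is the 21st — Dec 21, 2009.
That is not after Dec 26, 2009, so look at Jan 2010.
Jan 2010 starts on a Friday; its first Monday is the 4th, so the 3rd Monday is the 18th — Jan 18, 2010.

Jan 18, 2010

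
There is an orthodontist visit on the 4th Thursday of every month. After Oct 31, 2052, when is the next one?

Oct 2052 starts on a Tuesday; its first Thursday is the 3rd, so the 4th Thursday is the 24th — Oct 24, 2052.
That is not after Oct 31, 2052, so look at Nov 2052.
Nov 2052 starts on a Friday; its first Thursday is the 7th, so the 4th Thursday is the 28th — Nov 28, 2052.

Nov 28, 2052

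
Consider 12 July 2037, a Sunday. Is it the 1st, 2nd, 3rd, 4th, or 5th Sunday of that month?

2nd

Day 12 falls in week ⌈12/7⌉ of the month.
Days 1–7 hold the 1st Sunday, 8–14 the 2nd, 15–21 the 3rd, 22–28 the 4th, 29–31 the 5th.
12 is in the range for the 2nd.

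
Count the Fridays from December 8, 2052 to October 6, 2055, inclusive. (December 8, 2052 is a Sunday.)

December 8, 2052 is a Sunday; the first Friday on or after it is December 13, 2052 (5 days later).
From December 13, 2052 to October 6, 2055: 18 + 365 + 365 + 279 = 1027 days (rest of 2052, 2053, 2054, to October 6, 2055 in 2055).
1027 ÷ 7 = 146 full weeks with remainder 5, so 146 more Fridays after the first → 147.

147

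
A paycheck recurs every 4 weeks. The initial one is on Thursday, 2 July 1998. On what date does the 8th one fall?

14 January 1999

The 8th occurrence is 7 intervals after the first: 7 × 28 = 196 days after 2 July 1998.
July has 31 days — 29 days to the end of July leaves 167.
August has 31 days (136 left).
September has 30 days (106 left).
October has 31 days (75 left).
November has 30 days (45 left).
December has 31 days (14 left).
14 days into January → 14 January 1999.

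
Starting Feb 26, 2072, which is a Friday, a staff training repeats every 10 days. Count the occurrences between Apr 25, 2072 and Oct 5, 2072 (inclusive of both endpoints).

Occurrences land 10·i days after Feb 26, 2072 for i = 0, 1, 2, …
Apr 25, 2072 is 59 days after the start; 59 ÷ 10 = 5 remainder 9; since the remainder is 9, round up to i = 6. First occurrence in the window: #7 on Apr 26, 2072 (6×10 = 60 days in).
Oct 5, 2072 is 222 days after the start; 222 ÷ 10 = 22 remainder 2. Last occurrence in the window: #23 on Oct 3, 2072.
Occurrences #7 through #23: 17 in total.

17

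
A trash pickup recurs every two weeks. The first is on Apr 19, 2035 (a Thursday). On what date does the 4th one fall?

The 4th occurrence is 3 intervals after the first: 3 × 14 = 42 days after Apr 19, 2035.
Apr has 30 days — 11 days to the end of Apr leaves 31.
31 days into May → May 31, 2035.

May 31, 2035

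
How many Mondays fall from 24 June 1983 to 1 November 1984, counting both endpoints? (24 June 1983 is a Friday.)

24 June 1983 is a Friday; the first Monday on or after it is 27 June 1983 (3 days later).
From 27 June 1983 to 1 November 1984: 187 + 306 = 493 days (rest of 1983, to 1 November 1984 in 1984).
493 ÷ 7 = 70 full weeks with remainder 3, so 70 more Mondays after the first → 71.

71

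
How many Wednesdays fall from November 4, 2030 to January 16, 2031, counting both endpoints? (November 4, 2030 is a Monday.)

11

November 4, 2030 is a Monday; the first Wednesday on or after it is November 6, 2030 (2 days later).
From November 6, 2030 to January 16, 2031: 24 + 31 + 16 = 71 days (rest of November, December, January).
71 ÷ 7 = 10 full weeks with remainder 1, so 10 more Wednesdays after the first → 11.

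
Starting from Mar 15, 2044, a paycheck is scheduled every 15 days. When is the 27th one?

The 27th occurrence is 26 intervals after the first: 26 × 15 = 390 days after Mar 15, 2044.
Mar has 31 days — 16 days to the end of Mar leaves 374.
Apr has 30 days (344 left).
May has 31 days (313 left).
Jun has 30 days (283 left).
Jul has 31 days (252 left).
Aug has 31 days (221 left).
Sep has 30 days (191 left).
Oct has 31 days (160 left).
Nov has 30 days (130 left).
Dec has 31 days (99 left).
Jan has 31 days (68 left).
Feb has 28 days (40 left).
Mar has 31 days (9 left).
9 days into Apr → Apr 9, 2045.

Apr 9, 2045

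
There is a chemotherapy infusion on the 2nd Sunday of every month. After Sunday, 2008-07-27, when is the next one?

2008-08-10

July 2008 starts on a Tuesday; its first Sunday is the 6th, so the 2nd Sunday is the 13th — 2008-07-13.
That is not after 2008-07-27, so look at August 2008.
August 2008 starts on a Friday; its first Sunday is the 3rd, so the 2nd Sunday is the 10th — 2008-08-10.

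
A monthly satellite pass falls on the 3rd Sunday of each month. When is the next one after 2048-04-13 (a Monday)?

April 2048 starts on a Wednesday; its first Sunday is the 5th, so the 3rd Sunday is the 19th — 2048-04-19.
2048-04-19 is after 2048-04-13, so that is the next one.

2048-04-19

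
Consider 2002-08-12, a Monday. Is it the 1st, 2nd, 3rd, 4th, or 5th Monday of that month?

Day 12 falls in week ⌈12/7⌉ of the month.
Days 1–7 hold the 1st Monday, 8–14 the 2nd, 15–21 the 3rd, 22–28 the 4th, 29–31 the 5th.
12 is in the range for the 2nd.

2nd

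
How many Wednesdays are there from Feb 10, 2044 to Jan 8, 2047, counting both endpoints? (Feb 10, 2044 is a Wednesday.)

Feb 10, 2044 is a Wednesday; the first Wednesday on or after it is Feb 10, 2044.
From Feb 10, 2044 to Jan 8, 2047: 325 + 365 + 365 + 8 = 1063 days (rest of 2044, 2045, 2046, to Jan 8, 2047 in 2047).
1063 ÷ 7 = 151 full weeks with remainder 6, so 151 more Wednesdays after the first → 152.

152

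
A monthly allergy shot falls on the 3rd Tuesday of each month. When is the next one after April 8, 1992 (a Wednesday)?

April 21, 1992

April 1992 starts on a Wednesday; its first Tuesday is the 7th, so the 3rd Tuesday is the 21st — April 21, 1992.
April 21, 1992 is after April 8, 1992, so that is the next one.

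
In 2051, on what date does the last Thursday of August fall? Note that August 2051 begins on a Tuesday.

August 2051 begins on a Tuesday, so the first Thursday is August 3 (2 days later).
August 2051 has 31 days. Adding weeks: 3, 10, 17, 24, 31 — the last one ≤ 31 is the 31st.

2051-08-31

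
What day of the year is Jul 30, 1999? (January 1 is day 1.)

Days in months before Jul: 31 + 28 + 31 + 30 + 31 + 30 = 181.
Plus 30 days into Jul → day 211.

211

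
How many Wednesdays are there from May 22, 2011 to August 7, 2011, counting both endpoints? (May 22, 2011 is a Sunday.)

11

May 22, 2011 is a Sunday; the first Wednesday on or after it is May 25, 2011 (3 days later).
From May 25, 2011 to August 7, 2011: 6 + 30 + 31 + 7 = 74 days (rest of May, June, July, August).
74 ÷ 7 = 10 full weeks with remainder 4, so 10 more Wednesdays after the first → 11.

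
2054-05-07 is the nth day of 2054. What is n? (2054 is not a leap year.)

Days in months before May: 31 + 28 + 31 + 30 = 120.
Plus 7 days into May → day 127.

127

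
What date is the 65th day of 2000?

Mar 5, 2000

Jan has 31 days (65 − 31 = 34 remain).
Feb has 29 days (34 − 29 = 5 remain).
5 into Mar → Mar 5.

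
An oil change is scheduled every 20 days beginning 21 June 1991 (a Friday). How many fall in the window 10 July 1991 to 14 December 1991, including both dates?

8

Occurrences land 20·i days after 21 June 1991 for i = 0, 1, 2, …
10 July 1991 is 19 days after the start; 19 ÷ 20 = 0 remainder 19; since the remainder is 19, round up to i = 1. First occurrence in the window: #2 on 11 July 1991 (1×20 = 20 days in).
14 December 1991 is 176 days after the start; 176 ÷ 20 = 8 remainder 16. Last occurrence in the window: #9 on 28 November 1991.
Occurrences #2 through #9: 8 in total.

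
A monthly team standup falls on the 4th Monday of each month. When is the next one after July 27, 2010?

August 23, 2010

July 2010 starts on a Thursday; its first Monday is the 5th, so the 4th Monday is the 26th — July 26, 2010.
That is not after July 27, 2010, so look at August 2010.
August 2010 starts on a Sunday; its first Monday is the 2nd, so the 4th Monday is the 23rd — August 23, 2010.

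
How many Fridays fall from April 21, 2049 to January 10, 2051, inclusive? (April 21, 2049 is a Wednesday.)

April 21, 2049 is a Wednesday; the first Friday on or after it is April 23, 2049 (2 days later).
From April 23, 2049 to January 10, 2051: 252 + 365 + 10 = 627 days (rest of 2049, 2050, to January 10, 2051 in 2051).
627 ÷ 7 = 89 full weeks with remainder 4, so 89 more Fridays after the first → 90.

90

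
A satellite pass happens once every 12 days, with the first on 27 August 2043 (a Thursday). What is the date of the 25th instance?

The 25th occurrence is 24 intervals after the first: 24 × 12 = 288 days after 27 August 2043.
August has 31 days — 4 days to the end of August leaves 284.
September has 30 days (254 left).
October has 31 days (223 left).
November has 30 days (193 left).
December has 31 days (162 left).
January has 31 days (131 left).
February has 29 days (102 left).
March has 31 days (71 left).
April has 30 days (41 left).
May has 31 days (10 left).
10 days into June → 10 June 2044.

10 June 2044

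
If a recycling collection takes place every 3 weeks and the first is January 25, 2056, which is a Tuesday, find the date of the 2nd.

The 2nd occurrence is 1 interval after the first: 1 × 21 = 21 days after January 25, 2056.
January has 31 days — 6 days to the end of January leaves 15.
15 days into February → February 15, 2056.

February 15, 2056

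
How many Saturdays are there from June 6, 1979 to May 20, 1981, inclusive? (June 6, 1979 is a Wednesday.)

102

June 6, 1979 is a Wednesday; the first Saturday on or after it is June 9, 1979 (3 days later).
From June 9, 1979 to May 20, 1981: 205 + 366 + 140 = 711 days (rest of 1979, 1980, to May 20, 1981 in 1981).
711 ÷ 7 = 101 full weeks with remainder 4, so 101 more Saturdays after the first → 102.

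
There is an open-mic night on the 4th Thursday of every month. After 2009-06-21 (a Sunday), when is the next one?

2009-06-25

June 2009 starts on a Monday; its first Thursday is the 4th, so the 4th Thursday is the 25th — 2009-06-25.
2009-06-25 is after 2009-06-21, so that is the next one.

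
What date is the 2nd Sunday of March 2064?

March 2064 begins on a Saturday, so the first Sunday is March 2 (1 day later).
The 2nd Sunday is 1 weeks later: 2 + 7 = 9.

March 9, 2064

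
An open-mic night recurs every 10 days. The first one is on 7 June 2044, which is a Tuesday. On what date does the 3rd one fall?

27 June 2044

The 3rd occurrence is 2 intervals after the first: 2 × 10 = 20 days after 7 June 2044.
20 days later is 27 June 2044.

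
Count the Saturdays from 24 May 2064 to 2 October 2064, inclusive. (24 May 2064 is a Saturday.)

19

24 May 2064 is a Saturday; the first Saturday on or after it is 24 May 2064.
From 24 May 2064 to 2 October 2064: 7 + 30 + 31 + 31 + 30 + 2 = 131 days (rest of May, June, July, August, September, October).
131 ÷ 7 = 18 full weeks with remainder 5, so 18 more Saturdays after the first → 19.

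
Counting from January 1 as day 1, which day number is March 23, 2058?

Days in months before March: 31 + 28 = 59.
Plus 23 days into March → day 82.

82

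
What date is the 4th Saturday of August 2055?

2055-08-28

August 2055 begins on a Sunday, so the first Saturday is August 7 (6 days later).
The 4th Saturday is 3 weeks later: 7 + 21 = 28.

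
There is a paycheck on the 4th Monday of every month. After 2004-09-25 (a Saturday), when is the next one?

2004-09-27

September 2004 starts on a Wednesday; its first Monday is the 6th, so the 4th Monday is the 27th — 2004-09-27.
2004-09-27 is after 2004-09-25, so that is the next one.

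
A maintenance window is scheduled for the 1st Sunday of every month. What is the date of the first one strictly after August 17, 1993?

August 1993 starts on a Sunday, so its 1st Sunday is August 1, 1993.
That is not after August 17, 1993, so look at September 1993.
September 1993 starts on a Wednesday, so its 1st Sunday is September 5, 1993 (4 days in).

September 5, 1993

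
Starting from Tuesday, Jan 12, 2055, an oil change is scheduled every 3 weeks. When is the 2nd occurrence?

The 2nd occurrence is 1 interval after the first: 1 × 21 = 21 days after Jan 12, 2055.
Jan has 31 days — 19 days to the end of Jan leaves 2.
2 days into Feb → Feb 2, 2055.

Feb 2, 2055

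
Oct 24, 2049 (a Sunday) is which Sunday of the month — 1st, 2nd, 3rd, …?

4th

Day 24 falls in week ⌈24/7⌉ of the month.
Days 1–7 hold the 1st Sunday, 8–14 the 2nd, 15–21 the 3rd, 22–28 the 4th, 29–31 the 5th.
24 is in the range for the 4th.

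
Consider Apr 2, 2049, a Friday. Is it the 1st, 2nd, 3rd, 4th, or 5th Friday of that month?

1st

Day 2 falls in week ⌈2/7⌉ of the month.
Days 1–7 hold the 1st Friday, 8–14 the 2nd, 15–21 the 3rd, 22–28 the 4th, 29–31 the 5th.
2 is in the range for the 1st.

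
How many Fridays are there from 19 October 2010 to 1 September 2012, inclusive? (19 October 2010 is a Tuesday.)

98

19 October 2010 is a Tuesday; the first Friday on or after it is 22 October 2010 (3 days later).
From 22 October 2010 to 1 September 2012: 70 + 365 + 245 = 680 days (rest of 2010, 2011, to 1 September 2012 in 2012).
680 ÷ 7 = 97 full weeks with remainder 1, so 97 more Fridays after the first → 98.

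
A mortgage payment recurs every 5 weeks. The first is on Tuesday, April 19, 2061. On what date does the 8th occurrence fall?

The 8th occurrence is 7 intervals after the first: 7 × 35 = 245 days after April 19, 2061.
April has 30 days — 11 days to the end of April leaves 234.
May has 31 days (203 left).
June has 30 days (173 left).
July has 31 days (142 left).
August has 31 days (111 left).
September has 30 days (81 left).
October has 31 days (50 left).
November has 30 days (20 left).
20 days into December → December 20, 2061.

December 20, 2061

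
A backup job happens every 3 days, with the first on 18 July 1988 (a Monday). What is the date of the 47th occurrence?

The 47th occurrence is 46 intervals after the first: 46 × 3 = 138 days after 18 July 1988.
July has 31 days — 13 days to the end of July leaves 125.
August has 31 days (94 left).
September has 30 days (64 left).
October has 31 days (33 left).
November has 30 days (3 left).
3 days into December → 3 December 1988.

3 December 1988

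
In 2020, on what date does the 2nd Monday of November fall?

November 2020 begins on a Sunday, so the first Monday is November 2 (1 day later).
The 2nd Monday is 1 weeks later: 2 + 7 = 9.

9 November 2020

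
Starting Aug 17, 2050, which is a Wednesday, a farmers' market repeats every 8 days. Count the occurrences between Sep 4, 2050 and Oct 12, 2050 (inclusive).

5

Occurrences land 8·i days after Aug 17, 2050 for i = 0, 1, 2, …
Sep 4, 2050 is 18 days after the start; 18 ÷ 8 = 2 remainder 2; since the remainder is 2, round up to i = 3. First occurrence in the window: #4 on Sep 10, 2050 (3×8 = 24 days in).
Oct 12, 2050 is 56 days after the start; 56 ÷ 8 = 7 remainder 0. Last occurrence in the window: #8 on Oct 12, 2050.
Occurrences #4 through #8: 5 in total.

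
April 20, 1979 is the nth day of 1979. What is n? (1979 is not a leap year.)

110

Days in months before April: 31 + 28 + 31 = 90.
Plus 20 days into April → day 110.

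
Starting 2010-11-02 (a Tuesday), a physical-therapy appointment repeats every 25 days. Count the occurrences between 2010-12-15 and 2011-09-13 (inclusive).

11

Occurrences land 25·i days after 2010-11-02 for i = 0, 1, 2, …
2010-12-15 is 43 days after the start; 43 ÷ 25 = 1 remainder 18; since the remainder is 18, round up to i = 2. First occurrence in the window: #3 on 2010-12-22 (2×25 = 50 days in).
2011-09-13 is 315 days after the start; 315 ÷ 25 = 12 remainder 15. Last occurrence in the window: #13 on 2011-08-29.
Occurrences #3 through #13: 11 in total.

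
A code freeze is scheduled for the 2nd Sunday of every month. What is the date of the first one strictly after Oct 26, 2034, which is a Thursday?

Oct 2034 starts on a Sunday; its first Sunday is the 1st, so the 2nd Sunday is the 8th — Oct 8, 2034.
That is not after Oct 26, 2034, so look at Nov 2034.
Nov 2034 starts on a Wednesday; its first Sunday is the 5th, so the 2nd Sunday is the 12th — Nov 12, 2034.

Nov 12, 2034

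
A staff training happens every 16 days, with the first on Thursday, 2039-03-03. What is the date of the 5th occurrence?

2039-05-06

The 5th occurrence is 4 intervals after the first: 4 × 16 = 64 days after 2039-03-03.
March has 31 days — 28 days to the end of March leaves 36.
April has 30 days (6 left).
6 days into May → 2039-05-06.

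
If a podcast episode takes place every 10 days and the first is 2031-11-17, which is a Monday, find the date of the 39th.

2032-12-01

The 39th occurrence is 38 intervals after the first: 38 × 10 = 380 days after 2031-11-17.
November has 30 days — 13 days to the end of November leaves 367.
December has 31 days (336 left).
January has 31 days (305 left).
February has 29 days (276 left).
March has 31 days (245 left).
April has 30 days (215 left).
May has 31 days (184 left).
June has 30 days (154 left).
July has 31 days (123 left).
August has 31 days (92 left).
September has 30 days (62 left).
October has 31 days (31 left).
November has 30 days (1 left).
1 day into December → 2032-12-01.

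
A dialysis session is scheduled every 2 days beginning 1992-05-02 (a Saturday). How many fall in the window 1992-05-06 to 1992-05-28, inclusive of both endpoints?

Occurrences land 2·i days after 1992-05-02 for i = 0, 1, 2, …
1992-05-06 is 4 days after the start; 4 ÷ 2 = 2 remainder 0. First occurrence in the window: #3 on 1992-05-06 (2×2 = 4 days in).
1992-05-28 is 26 days after the start; 26 ÷ 2 = 13 remainder 0. Last occurrence in the window: #14 on 1992-05-28.
Occurrences #3 through #14: 12 in total.

12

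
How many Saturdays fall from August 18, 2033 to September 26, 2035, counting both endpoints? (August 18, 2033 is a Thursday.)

110

August 18, 2033 is a Thursday; the first Saturday on or after it is August 20, 2033 (2 days later).
From August 20, 2033 to September 26, 2035: 133 + 365 + 269 = 767 days (rest of 2033, 2034, to September 26, 2035 in 2035).
767 ÷ 7 = 109 full weeks with remainder 4, so 109 more Saturdays after the first → 110.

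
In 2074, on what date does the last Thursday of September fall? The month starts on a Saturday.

September 2074 begins on a Saturday, so the first Thursday is September 6 (5 days later).
September 2074 has 30 days. Adding weeks: 6, 13, 20, 27 — the last one ≤ 30 is the 27th.

2074-09-27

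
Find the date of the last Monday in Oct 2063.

The first Monday of Oct 2063 is Oct 1.
Oct 2063 has 31 days. Adding weeks: 1, 8, 15, 22, 29 — the last one ≤ 31 is the 29th.

Oct 29, 2063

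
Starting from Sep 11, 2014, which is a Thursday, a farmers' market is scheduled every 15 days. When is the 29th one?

The 29th occurrence is 28 intervals after the first: 28 × 15 = 420 days after Sep 11, 2014.
Sep has 30 days — 19 days to the end of Sep leaves 401.
From end of Sep to end of 2014 is 92 days (309 left).
Jan has 31 days (278 left).
Feb has 28 days (250 left).
Mar has 31 days (219 left).
Apr has 30 days (189 left).
May has 31 days (158 left).
Jun has 30 days (128 left).
Jul has 31 days (97 left).
Aug has 31 days (66 left).
Sep has 30 days (36 left).
Oct has 31 days (5 left).
5 days into Nov → Nov 5, 2015.

Nov 5, 2015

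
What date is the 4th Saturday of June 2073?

The first Saturday of June 2073 is June 3.
The 4th Saturday is 3 weeks later: 3 + 21 = 24.

24 June 2073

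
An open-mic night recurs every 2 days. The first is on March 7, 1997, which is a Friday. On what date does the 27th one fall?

April 28, 1997

The 27th occurrence is 26 intervals after the first: 26 × 2 = 52 days after March 7, 1997.
March has 31 days — 24 days to the end of March leaves 28.
28 days into April → April 28, 1997.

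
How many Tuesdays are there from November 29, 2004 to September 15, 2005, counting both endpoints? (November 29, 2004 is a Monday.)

42

November 29, 2004 is a Monday; the first Tuesday on or after it is November 30, 2004 (1 day later).
From November 30, 2004 to September 15, 2005: 0 + 31 + 31 + 28 + 31 + 30 + 31 + 30 + 31 + 31 + 15 = 289 days (rest of November, December, January, February, March, April, May, June, July, August, September).
289 ÷ 7 = 41 full weeks with remainder 2, so 41 more Tuesdays after the first → 42.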